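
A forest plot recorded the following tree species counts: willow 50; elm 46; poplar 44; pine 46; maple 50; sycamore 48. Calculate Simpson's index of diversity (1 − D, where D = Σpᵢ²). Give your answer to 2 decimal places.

Total N = 50+46+44+46+50+48 = 284, so the proportions are 0.1761, 0.162, 0.1549, 0.162, 0.1761, 0.169 (working shown to 4 dp, full precision carried).
D = 0.1761² + 0.162² + 0.1549² + 0.162² + 0.1761² + 0.169² = 0.0310 + 0.0262 + 0.0240 + 0.0262 + 0.0310 + 0.0286 = 0.1670.
So 1 − D = 0.8330, i.e. 0.83 to 2 decimal places.

0.83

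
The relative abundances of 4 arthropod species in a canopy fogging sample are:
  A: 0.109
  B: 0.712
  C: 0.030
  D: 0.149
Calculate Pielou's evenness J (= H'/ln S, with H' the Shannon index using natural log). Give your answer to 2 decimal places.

H' = −Σ pᵢ ln pᵢ = −((-0.2416) + (-0.2419) + (-0.1052) + (-0.2837)) = 0.8723 (working shown to 4 dp, full precision carried).
With S = 4 species, ln S = 1.3863, so J = 0.8723/1.3863 = 0.6292, i.e. 0.63 to 2 decimal places.

0.63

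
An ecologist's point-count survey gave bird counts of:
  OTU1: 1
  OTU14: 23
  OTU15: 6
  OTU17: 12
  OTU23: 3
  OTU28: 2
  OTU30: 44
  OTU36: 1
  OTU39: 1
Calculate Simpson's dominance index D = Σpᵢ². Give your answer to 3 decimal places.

Total N = 1+23+6+12+3+2+44+1+1 = 93, so the proportions are 0.01075, 0.24731, 0.06452, 0.12903, 0.03226, 0.02151, 0.47312, 0.01075, 0.01075 (working shown to 5 dp, full precision carried).
D = 0.01075² + 0.24731² + 0.06452² + 0.12903² + 0.03226² + 0.02151² + 0.47312² + 0.01075² + 0.01075² = 0.00012 + 0.06116 + 0.00416 + 0.01665 + 0.00104 + 0.00046 + 0.22384 + 0.00012 + 0.00012 = 0.30767.
To 3 decimal places, D = 0.308.

0.308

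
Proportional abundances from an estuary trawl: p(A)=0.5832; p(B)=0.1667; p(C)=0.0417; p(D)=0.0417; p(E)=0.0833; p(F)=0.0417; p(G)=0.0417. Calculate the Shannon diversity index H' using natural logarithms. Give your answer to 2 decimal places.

1.35

Each pᵢ ln pᵢ term (working shown to 4 dp, full precision carried): 0.5832×(-0.5392)=-0.3145, 0.1667×(-1.7916)=-0.2987, 0.0417×(-3.1773)=-0.1325, 0.0417×(-3.1773)=-0.1325, 0.0833×(-2.4853)=-0.2070, 0.0417×(-3.1773)=-0.1325, 0.0417×(-3.1773)=-0.1325.
Sum = -1.3501, so H' = 1.35.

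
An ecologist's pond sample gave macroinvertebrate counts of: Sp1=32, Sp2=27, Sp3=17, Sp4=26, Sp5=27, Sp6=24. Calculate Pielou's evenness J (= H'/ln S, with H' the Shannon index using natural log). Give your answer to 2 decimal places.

Total N = 32+27+17+26+27+24 = 153, so the proportions are 0.2092, 0.1765, 0.1111, 0.1699, 0.1765, 0.1569 (working shown to 4 dp, full precision carried).
H' = −Σ pᵢ ln pᵢ = −((-0.3273) + (-0.3061) + (-0.2441) + (-0.3012) + (-0.3061) + (-0.2906)) = 1.7754.
With S = 6 species, ln S = 1.7918, so J = 1.7754/1.7918 = 0.9908, i.e. 0.99 to 2 decimal places.

0.99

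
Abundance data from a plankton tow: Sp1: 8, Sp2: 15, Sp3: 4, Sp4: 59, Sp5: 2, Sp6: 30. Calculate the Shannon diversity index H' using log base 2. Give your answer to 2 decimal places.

1.91

Total N = 8+15+4+59+2+30 = 118, so the proportions are 0.0678, 0.1271, 0.0339, 0.5, 0.0169, 0.2542 (working shown to 4 dp, full precision carried).
Each pᵢ log₂ pᵢ term: 0.0678×(-3.8826)=-0.2632, 0.1271×(-2.9758)=-0.3783, 0.0339×(-4.8826)=-0.1655, 0.5×(-1.0000)=-0.5000, 0.0169×(-5.8826)=-0.0997, 0.2542×(-1.9758)=-0.5023.
Sum = -1.9090, so H' = 1.91.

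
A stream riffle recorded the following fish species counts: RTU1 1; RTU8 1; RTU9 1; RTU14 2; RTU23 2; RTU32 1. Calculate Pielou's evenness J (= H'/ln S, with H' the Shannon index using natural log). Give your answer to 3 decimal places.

Total N = 1+1+1+2+2+1 = 8, so the proportions are 0.125, 0.125, 0.125, 0.25, 0.25, 0.125 (working shown to 5 dp, full precision carried).
H' = −Σ pᵢ ln pᵢ = −((-0.25993) + (-0.25993) + (-0.25993) + (-0.34657) + (-0.34657) + (-0.25993)) = 1.73287.
With S = 6 species, ln S = 1.79176, so J = 1.73287/1.79176 = 0.96713, i.e. 0.967 to 3 decimal places.

0.967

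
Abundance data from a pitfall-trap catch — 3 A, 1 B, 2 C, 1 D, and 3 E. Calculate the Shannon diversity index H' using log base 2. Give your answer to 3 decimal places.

Total N = 3+1+2+1+3 = 10, so the proportions are 0.3, 0.1, 0.2, 0.1, 0.3 (working shown to 5 dp, full precision carried).
Each pᵢ log₂ pᵢ term: 0.3×(-1.73697)=-0.52109, 0.1×(-3.32193)=-0.33219, 0.2×(-2.32193)=-0.46439, 0.1×(-3.32193)=-0.33219, 0.3×(-1.73697)=-0.52109.
Sum = -2.17095, so H' = 2.171.

2.171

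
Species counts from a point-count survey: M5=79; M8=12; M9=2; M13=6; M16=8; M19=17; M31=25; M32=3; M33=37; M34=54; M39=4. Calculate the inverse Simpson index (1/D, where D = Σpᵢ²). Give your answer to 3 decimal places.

Total N = 79+12+2+6+8+17+25+3+37+54+4 = 247, so the proportions are 0.3198381, 0.048583, 0.0080972, 0.0242915, 0.0323887, 0.0688259, 0.1012146, 0.0121457, 0.1497976, 0.2186235, 0.0161943 (working shown to 7 dp, full precision carried).
D = 0.3198381² + 0.048583² + 0.0080972² + 0.0242915² + 0.0323887² + 0.0688259² + 0.1012146² + 0.0121457² + 0.1497976² + 0.2186235² + 0.0161943² = 0.1022964 + 0.0023603 + 0.0000656 + 0.0005901 + 0.0010490 + 0.0047370 + 0.0102444 + 0.0001475 + 0.0224393 + 0.0477962 + 0.0002623 = 0.1919881.
So 1/D = 5.20866, i.e. 5.209 to 3 decimal places.

5.209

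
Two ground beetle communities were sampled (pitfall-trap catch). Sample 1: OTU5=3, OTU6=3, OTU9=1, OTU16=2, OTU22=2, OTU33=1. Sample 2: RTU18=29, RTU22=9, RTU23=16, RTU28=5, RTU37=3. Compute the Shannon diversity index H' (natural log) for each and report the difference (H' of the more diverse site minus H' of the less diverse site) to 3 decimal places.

Sample 1: N=12, proportions 0.25, 0.25, 0.08333, 0.16667, 0.16667, 0.08333, giving H' = 1.70455 (working shown to 5 dp, full precision carried).
Sample 2: N=62, proportions 0.46774, 0.14516, 0.25806, 0.08065, 0.04839, giving H' = 1.33470.
Difference = |1.70455 − 1.33470| = 0.36985, i.e. 0.370 to 3 decimal places.

0.370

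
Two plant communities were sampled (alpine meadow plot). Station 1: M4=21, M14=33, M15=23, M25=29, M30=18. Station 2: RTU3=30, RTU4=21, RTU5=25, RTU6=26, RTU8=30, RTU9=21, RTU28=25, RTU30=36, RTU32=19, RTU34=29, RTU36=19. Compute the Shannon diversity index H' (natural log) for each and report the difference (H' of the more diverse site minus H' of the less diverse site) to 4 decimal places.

0.7926

Station 1: N=124, proportions 0.169355, 0.266129, 0.185484, 0.233871, 0.145161, giving H' = 1.585488 (working shown to 6 dp, full precision carried).
Station 2: N=281, proportions 0.106762, 0.074733, 0.088968, 0.092527, 0.106762, 0.074733, 0.088968, 0.128114, 0.067616, 0.103203, 0.067616, giving H' = 2.378059.
Difference = |1.585488 − 2.378059| = 0.792571, i.e. 0.7926 to 4 decimal places.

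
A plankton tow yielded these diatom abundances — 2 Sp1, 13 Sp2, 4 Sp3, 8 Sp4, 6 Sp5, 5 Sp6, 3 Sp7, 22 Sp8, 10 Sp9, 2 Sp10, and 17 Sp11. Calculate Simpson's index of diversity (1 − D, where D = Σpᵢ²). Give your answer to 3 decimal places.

Total N = 2+13+4+8+6+5+3+22+10+2+17 = 92, so the proportions are 0.02174, 0.1413, 0.04348, 0.08696, 0.06522, 0.05435, 0.03261, 0.23913, 0.1087, 0.02174, 0.18478 (working shown to 5 dp, full precision carried).
D = 0.02174² + 0.1413² + 0.04348² + 0.08696² + 0.06522² + 0.05435² + 0.03261² + 0.23913² + 0.1087² + 0.02174² + 0.18478² = 0.00047 + 0.01997 + 0.00189 + 0.00756 + 0.00425 + 0.00295 + 0.00106 + 0.05718 + 0.01181 + 0.00047 + 0.03414 = 0.14178.
So 1 − D = 0.85822, i.e. 0.858 to 3 decimal places.

0.858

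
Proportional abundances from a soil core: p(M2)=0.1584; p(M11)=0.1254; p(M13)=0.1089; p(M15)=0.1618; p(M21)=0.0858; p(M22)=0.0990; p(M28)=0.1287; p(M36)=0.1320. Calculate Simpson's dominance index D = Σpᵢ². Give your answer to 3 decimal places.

0.130

D = 0.1584² + 0.1254² + 0.1089² + 0.1618² + 0.0858² + 0.099² + 0.1287² + 0.132² = 0.02509 + 0.01573 + 0.01186 + 0.02618 + 0.00736 + 0.00980 + 0.01656 + 0.01742 = 0.13000 (working shown to 5 dp, full precision carried).
To 3 decimal places, D = 0.130.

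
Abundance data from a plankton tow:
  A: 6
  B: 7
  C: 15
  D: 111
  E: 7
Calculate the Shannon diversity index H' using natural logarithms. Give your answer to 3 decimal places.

Total N = 6+7+15+111+7 = 146, so the proportions are 0.0411, 0.04795, 0.10274, 0.76027, 0.04795 (working shown to 5 dp, full precision carried).
Each pᵢ ln pᵢ term: 0.0411×(-3.19185)=-0.13117, 0.04795×(-3.03770)=-0.14564, 0.10274×(-2.27556)=-0.23379, 0.76027×(-0.27408)=-0.20837, 0.04795×(-3.03770)=-0.14564.
Sum = -0.86462, so H' = 0.865.

0.865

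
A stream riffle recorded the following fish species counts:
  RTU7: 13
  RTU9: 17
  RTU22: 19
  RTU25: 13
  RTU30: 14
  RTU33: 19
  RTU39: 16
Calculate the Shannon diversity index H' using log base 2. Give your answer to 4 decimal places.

2.7906

Total N = 13+17+19+13+14+19+16 = 111, so the proportions are 0.117117, 0.153153, 0.171171, 0.117117, 0.126126, 0.171171, 0.144144 (working shown to 6 dp, full precision carried).
Each pᵢ log₂ pᵢ term: 0.117117×(-3.093976)=-0.362358, 0.153153×(-2.706953)=-0.414578, 0.171171×(-2.546488)=-0.435885, 0.117117×(-3.093976)=-0.362358, 0.126126×(-2.987061)=-0.376746, 0.171171×(-2.546488)=-0.435885, 0.144144×(-2.794416)=-0.402799.
Sum = -2.790609, so H' = 2.7906.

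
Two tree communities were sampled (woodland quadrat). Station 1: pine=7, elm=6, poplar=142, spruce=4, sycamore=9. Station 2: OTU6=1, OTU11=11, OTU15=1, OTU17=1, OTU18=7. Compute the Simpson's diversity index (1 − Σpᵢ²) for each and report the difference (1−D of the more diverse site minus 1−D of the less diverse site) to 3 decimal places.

0.329

Station 1: N=168, proportions 0.04167, 0.03571, 0.84524, 0.02381, 0.05357, giving 1−D = 0.27912 (working shown to 5 dp, full precision carried).
Station 2: N=21, proportions 0.04762, 0.52381, 0.04762, 0.04762, 0.33333, giving 1−D = 0.60771.
Difference = |0.27912 − 0.60771| = 0.32859, i.e. 0.329 to 3 decimal places.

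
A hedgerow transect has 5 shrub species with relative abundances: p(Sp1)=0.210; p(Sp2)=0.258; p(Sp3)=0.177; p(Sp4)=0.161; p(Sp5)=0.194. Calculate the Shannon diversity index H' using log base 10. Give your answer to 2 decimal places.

0.69

Each pᵢ log₁₀ pᵢ term (working shown to 4 dp, full precision carried): 0.21×(-0.6778)=-0.1423, 0.258×(-0.5884)=-0.1518, 0.177×(-0.7520)=-0.1331, 0.161×(-0.7932)=-0.1277, 0.194×(-0.7122)=-0.1382.
Sum = -0.6931, so H' = 0.69.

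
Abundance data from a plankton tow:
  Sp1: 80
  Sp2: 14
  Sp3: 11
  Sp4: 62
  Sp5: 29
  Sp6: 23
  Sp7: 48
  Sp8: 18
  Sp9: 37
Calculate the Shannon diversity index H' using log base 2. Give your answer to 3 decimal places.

Total N = 80+14+11+62+29+23+48+18+37 = 322, so the proportions are 0.24845, 0.04348, 0.03416, 0.19255, 0.09006, 0.07143, 0.14907, 0.0559, 0.11491 (working shown to 5 dp, full precision carried).
Each pᵢ log₂ pᵢ term: 0.24845×(-2.00899)=-0.49913, 0.04348×(-4.52356)=-0.19668, 0.03416×(-4.87149)=-0.16642, 0.19255×(-2.37672)=-0.45763, 0.09006×(-3.47294)=-0.31278, 0.07143×(-3.80735)=-0.27195, 0.14907×(-2.74595)=-0.40933, 0.0559×(-4.16099)=-0.23260, 0.11491×(-3.12146)=-0.35868.
Sum = -2.90520, so H' = 2.905.

2.905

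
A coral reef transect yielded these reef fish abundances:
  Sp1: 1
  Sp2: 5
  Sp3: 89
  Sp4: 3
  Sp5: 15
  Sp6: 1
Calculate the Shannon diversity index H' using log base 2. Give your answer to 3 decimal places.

1.120

Total N = 1+5+89+3+15+1 = 114, so the proportions are 0.00877, 0.04386, 0.7807, 0.02632, 0.13158, 0.00877 (working shown to 5 dp, full precision carried).
Each pᵢ log₂ pᵢ term: 0.00877×(-6.83289)=-0.05994, 0.04386×(-4.51096)=-0.19785, 0.7807×(-0.35716)=-0.27883, 0.02632×(-5.24793)=-0.13810, 0.13158×(-2.92600)=-0.38500, 0.00877×(-6.83289)=-0.05994.
Sum = -1.11966, so H' = 1.120.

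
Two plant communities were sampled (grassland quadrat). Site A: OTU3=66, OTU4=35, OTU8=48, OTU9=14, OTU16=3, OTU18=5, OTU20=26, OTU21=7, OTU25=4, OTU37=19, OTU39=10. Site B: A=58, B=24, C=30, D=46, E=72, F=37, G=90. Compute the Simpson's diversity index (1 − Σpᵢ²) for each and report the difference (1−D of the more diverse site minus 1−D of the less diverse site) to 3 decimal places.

Site A: N=237, proportions 0.27848, 0.14768, 0.20253, 0.05907, 0.01266, 0.0211, 0.1097, 0.02954, 0.01688, 0.08017, 0.04219, giving 1−D = 0.83413 (working shown to 5 dp, full precision carried).
Site B: N=357, proportions 0.16246, 0.06723, 0.08403, 0.12885, 0.20168, 0.10364, 0.2521, giving 1−D = 0.83045.
Difference = |0.83413 − 0.83045| = 0.00368, i.e. 0.004 to 3 decimal places.

0.004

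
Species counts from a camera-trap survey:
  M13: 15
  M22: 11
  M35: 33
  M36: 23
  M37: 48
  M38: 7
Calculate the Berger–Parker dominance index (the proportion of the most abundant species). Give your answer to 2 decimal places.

0.35

Total N = 15+11+33+23+48+7 = 137, so the proportions are 0.1095, 0.0803, 0.2409, 0.1679, 0.3504, 0.0511 (working shown to 4 dp, full precision carried).
The largest proportion is 0.3504, i.e. d = 0.35 to 2 decimal places.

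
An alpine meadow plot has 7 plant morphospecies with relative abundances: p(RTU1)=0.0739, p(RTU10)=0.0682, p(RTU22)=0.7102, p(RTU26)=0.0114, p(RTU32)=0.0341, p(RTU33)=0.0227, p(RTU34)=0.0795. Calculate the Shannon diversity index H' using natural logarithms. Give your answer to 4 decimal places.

Each pᵢ ln pᵢ term (working shown to 6 dp, full precision carried): 0.0739×(-2.605042)=-0.192513, 0.0682×(-2.685311)=-0.183138, 0.7102×(-0.342209)=-0.243037, 0.0114×(-4.474142)=-0.051005, 0.0341×(-3.378458)=-0.115205, 0.0227×(-3.785390)=-0.085928, 0.0795×(-2.531998)=-0.201294.
Sum = -1.072120, so H' = 1.0721.

1.0721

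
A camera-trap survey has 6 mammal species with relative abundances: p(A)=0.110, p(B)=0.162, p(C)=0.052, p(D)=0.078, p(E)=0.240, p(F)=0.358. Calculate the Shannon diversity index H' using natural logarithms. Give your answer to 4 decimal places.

1.6006

Each pᵢ ln pᵢ term (working shown to 6 dp, full precision carried): 0.11×(-2.207275)=-0.242800, 0.162×(-1.820159)=-0.294866, 0.052×(-2.956512)=-0.153739, 0.078×(-2.551046)=-0.198982, 0.24×(-1.427116)=-0.342508, 0.358×(-1.027222)=-0.367746.
Sum = -1.600640, so H' = 1.6006.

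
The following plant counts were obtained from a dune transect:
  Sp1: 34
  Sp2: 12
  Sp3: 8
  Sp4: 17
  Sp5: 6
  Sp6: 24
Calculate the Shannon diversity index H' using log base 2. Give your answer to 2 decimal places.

2.35

Total N = 34+12+8+17+6+24 = 101, so the proportions are 0.3366, 0.1188, 0.0792, 0.1683, 0.0594, 0.2376 (working shown to 4 dp, full precision carried).
Each pᵢ log₂ pᵢ term: 0.3366×(-1.5707)=-0.5288, 0.1188×(-3.0732)=-0.3651, 0.0792×(-3.6582)=-0.2898, 0.1683×(-2.5707)=-0.4327, 0.0594×(-4.0732)=-0.2420, 0.2376×(-2.0732)=-0.4927.
Sum = -2.3510, so H' = 2.35.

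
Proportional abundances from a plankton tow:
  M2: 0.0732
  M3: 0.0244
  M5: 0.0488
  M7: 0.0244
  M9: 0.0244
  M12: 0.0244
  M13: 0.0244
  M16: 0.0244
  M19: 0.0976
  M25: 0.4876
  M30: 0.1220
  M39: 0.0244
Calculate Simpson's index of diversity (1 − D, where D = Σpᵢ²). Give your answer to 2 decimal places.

D = 0.0732² + 0.0244² + 0.0488² + 0.0244² + 0.0244² + 0.0244² + 0.0244² + 0.0244² + 0.0976² + 0.4876² + 0.122² + 0.0244² = 0.0054 + 0.0006 + 0.0024 + 0.0006 + 0.0006 + 0.0006 + 0.0006 + 0.0006 + 0.0095 + 0.2378 + 0.0149 + 0.0006 = 0.2741 (working shown to 4 dp, full precision carried).
So 1 − D = 0.7259, i.e. 0.73 to 2 decimal places.

0.73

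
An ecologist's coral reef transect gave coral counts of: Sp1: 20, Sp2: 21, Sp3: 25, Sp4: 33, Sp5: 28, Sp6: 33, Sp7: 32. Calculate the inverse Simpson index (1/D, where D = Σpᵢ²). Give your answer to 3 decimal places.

Total N = 20+21+25+33+28+33+32 = 192, so the proportions are 0.1041667, 0.109375, 0.1302083, 0.171875, 0.1458333, 0.171875, 0.1666667 (working shown to 7 dp, full precision carried).
D = 0.1041667² + 0.109375² + 0.1302083² + 0.171875² + 0.1458333² + 0.171875² + 0.1666667² = 0.0108507 + 0.0119629 + 0.0169542 + 0.0295410 + 0.0212674 + 0.0295410 + 0.0277778 = 0.1478950.
So 1/D = 6.76156, i.e. 6.762 to 3 decimal places.

6.762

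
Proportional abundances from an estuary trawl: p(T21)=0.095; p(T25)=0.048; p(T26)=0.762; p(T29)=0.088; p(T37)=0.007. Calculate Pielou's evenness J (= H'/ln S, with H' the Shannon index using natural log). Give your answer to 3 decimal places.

H' = −Σ pᵢ ln pᵢ = −((-0.22362) + (-0.14575) + (-0.20712) + (-0.21388) + (-0.03473)) = 0.82510 (working shown to 5 dp, full precision carried).
With S = 5 species, ln S = 1.60944, so J = 0.82510/1.60944 = 0.51266, i.e. 0.513 to 3 decimal places.

0.513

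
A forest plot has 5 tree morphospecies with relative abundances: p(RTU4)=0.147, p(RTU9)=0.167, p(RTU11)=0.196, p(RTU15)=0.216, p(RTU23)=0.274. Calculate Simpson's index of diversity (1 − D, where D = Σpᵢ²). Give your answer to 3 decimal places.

0.790

D = 0.147² + 0.167² + 0.196² + 0.216² + 0.274² = 0.02161 + 0.02789 + 0.03842 + 0.04666 + 0.07508 = 0.20965 (working shown to 5 dp, full precision carried).
So 1 − D = 0.79035, i.e. 0.790 to 3 decimal places.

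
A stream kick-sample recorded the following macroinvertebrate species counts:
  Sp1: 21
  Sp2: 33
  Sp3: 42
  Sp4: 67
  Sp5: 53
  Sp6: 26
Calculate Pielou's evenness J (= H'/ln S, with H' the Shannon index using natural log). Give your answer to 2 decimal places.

0.96

Total N = 21+33+42+67+53+26 = 242, so the proportions are 0.0868, 0.1364, 0.1736, 0.2769, 0.219, 0.1074 (working shown to 4 dp, full precision carried).
H' = −Σ pᵢ ln pᵢ = −((-0.2121) + (-0.2717) + (-0.3039) + (-0.3556) + (-0.3326) + (-0.2397)) = 1.7156.
With S = 6 species, ln S = 1.7918, so J = 1.7156/1.7918 = 0.9575, i.e. 0.96 to 2 decimal places.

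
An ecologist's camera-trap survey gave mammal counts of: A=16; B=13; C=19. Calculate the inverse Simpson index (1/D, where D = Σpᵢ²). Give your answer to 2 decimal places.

2.93

Total N = 16+13+19 = 48, so the proportions are 0.33333, 0.27083, 0.39583 (working shown to 5 dp, full precision carried).
D = 0.33333² + 0.27083² + 0.39583² = 0.11111 + 0.07335 + 0.15668 = 0.34115.
So 1/D = 2.9313, i.e. 2.93 to 2 decimal places.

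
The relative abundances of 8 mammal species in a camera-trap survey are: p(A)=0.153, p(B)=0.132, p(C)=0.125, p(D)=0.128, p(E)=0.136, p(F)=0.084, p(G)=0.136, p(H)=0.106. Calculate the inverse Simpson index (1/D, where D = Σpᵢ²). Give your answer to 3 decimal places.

7.805

D = 0.153² + 0.132² + 0.125² + 0.128² + 0.136² + 0.084² + 0.136² + 0.106² = 0.0234090 + 0.0174240 + 0.0156250 + 0.0163840 + 0.0184960 + 0.0070560 + 0.0184960 + 0.0112360 = 0.1281260 (working shown to 7 dp, full precision carried).
So 1/D = 7.80482, i.e. 7.805 to 3 decimal places.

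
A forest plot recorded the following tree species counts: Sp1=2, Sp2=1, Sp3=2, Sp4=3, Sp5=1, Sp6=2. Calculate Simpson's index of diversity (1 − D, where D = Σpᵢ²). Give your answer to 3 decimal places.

Total N = 2+1+2+3+1+2 = 11, so the proportions are 0.18182, 0.09091, 0.18182, 0.27273, 0.09091, 0.18182 (working shown to 5 dp, full precision carried).
D = 0.18182² + 0.09091² + 0.18182² + 0.27273² + 0.09091² + 0.18182² = 0.03306 + 0.00826 + 0.03306 + 0.07438 + 0.00826 + 0.03306 = 0.19008.
So 1 − D = 0.80992, i.e. 0.810 to 3 decimal places.

0.810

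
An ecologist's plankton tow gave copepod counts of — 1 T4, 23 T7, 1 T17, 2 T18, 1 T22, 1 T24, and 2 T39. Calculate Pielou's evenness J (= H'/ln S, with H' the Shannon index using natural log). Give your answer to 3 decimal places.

0.523

Total N = 1+23+1+2+1+1+2 = 31, so the proportions are 0.03226, 0.74194, 0.03226, 0.06452, 0.03226, 0.03226, 0.06452 (working shown to 5 dp, full precision carried).
H' = −Σ pᵢ ln pᵢ = −((-0.11077) + (-0.22146) + (-0.11077) + (-0.17683) + (-0.11077) + (-0.11077) + (-0.17683)) = 1.01821.
With S = 7 species, ln S = 1.94591, so J = 1.01821/1.94591 = 0.52326, i.e. 0.523 to 3 decimal places.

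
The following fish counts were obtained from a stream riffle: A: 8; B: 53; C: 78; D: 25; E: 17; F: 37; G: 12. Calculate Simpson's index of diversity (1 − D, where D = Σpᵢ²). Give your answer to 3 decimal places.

Total N = 8+53+78+25+17+37+12 = 230, so the proportions are 0.03478, 0.23043, 0.33913, 0.1087, 0.07391, 0.16087, 0.05217 (working shown to 5 dp, full precision carried).
D = 0.03478² + 0.23043² + 0.33913² + 0.1087² + 0.07391² + 0.16087² + 0.05217² = 0.00121 + 0.05310 + 0.11501 + 0.01181 + 0.00546 + 0.02588 + 0.00272 = 0.21520.
So 1 − D = 0.78480, i.e. 0.785 to 3 decimal places.

0.785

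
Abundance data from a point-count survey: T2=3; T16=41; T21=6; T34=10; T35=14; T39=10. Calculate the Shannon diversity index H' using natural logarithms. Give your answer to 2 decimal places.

Total N = 3+41+6+10+14+10 = 84, so the proportions are 0.0357, 0.4881, 0.0714, 0.119, 0.1667, 0.119 (working shown to 4 dp, full precision carried).
Each pᵢ ln pᵢ term: 0.0357×(-3.3322)=-0.1190, 0.4881×(-0.7172)=-0.3501, 0.0714×(-2.6391)=-0.1885, 0.119×(-2.1282)=-0.2534, 0.1667×(-1.7918)=-0.2986, 0.119×(-2.1282)=-0.2534.
Sum = -1.4629, so H' = 1.46.

1.46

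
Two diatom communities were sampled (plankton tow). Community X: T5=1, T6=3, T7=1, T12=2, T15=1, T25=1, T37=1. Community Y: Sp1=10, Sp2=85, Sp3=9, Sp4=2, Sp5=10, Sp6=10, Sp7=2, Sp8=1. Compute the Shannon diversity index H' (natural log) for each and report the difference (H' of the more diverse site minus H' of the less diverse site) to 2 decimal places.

Community X: N=10, proportions 0.1, 0.3, 0.1, 0.2, 0.1, 0.1, 0.1, giving H' = 1.8344 (working shown to 4 dp, full precision carried).
Community Y: N=129, proportions 0.0775, 0.6589, 0.0698, 0.0155, 0.0775, 0.0775, 0.0155, 0.0078, giving H' = 1.2222.
Difference = |1.8344 − 1.2222| = 0.6122, i.e. 0.61 to 2 decimal places.

0.61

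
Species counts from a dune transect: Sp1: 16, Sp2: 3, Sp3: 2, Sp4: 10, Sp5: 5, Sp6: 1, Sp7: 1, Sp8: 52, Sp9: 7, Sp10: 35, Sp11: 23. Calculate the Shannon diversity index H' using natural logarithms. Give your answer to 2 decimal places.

Total N = 16+3+2+10+5+1+1+52+7+35+23 = 155, so the proportions are 0.103226, 0.019355, 0.012903, 0.064516, 0.032258, 0.006452, 0.006452, 0.335484, 0.045161, 0.225806, 0.148387 (working shown to 6 dp, full precision carried).
Each pᵢ ln pᵢ term: 0.103226×(-2.270836)=-0.234409, 0.019355×(-3.944813)=-0.076351, 0.012903×(-4.350278)=-0.056133, 0.064516×(-2.740840)=-0.176828, 0.032258×(-3.433987)=-0.110774, 0.006452×(-5.043425)=-0.032538, 0.006452×(-5.043425)=-0.032538, 0.335484×(-1.092181)=-0.366409, 0.045161×(-3.097515)=-0.139888, 0.225806×(-1.488077)=-0.336017, 0.148387×(-1.907931)=-0.283112.
Sum = -1.844998, so H' = 1.84.

1.84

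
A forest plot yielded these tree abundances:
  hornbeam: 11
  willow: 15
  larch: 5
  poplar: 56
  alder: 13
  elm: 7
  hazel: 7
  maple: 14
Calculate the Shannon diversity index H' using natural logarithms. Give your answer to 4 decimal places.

Total N = 11+15+5+56+13+7+7+14 = 128, so the proportions are 0.085938, 0.117188, 0.039062, 0.4375, 0.101562, 0.054688, 0.054688, 0.109375 (working shown to 6 dp, full precision carried).
Each pᵢ ln pᵢ term: 0.085938×(-2.454135)=-0.210902, 0.117188×(-2.143980)=-0.251248, 0.039062×(-3.242592)=-0.126664, 0.4375×(-0.826679)=-0.361672, 0.101562×(-2.287081)=-0.232282, 0.054688×(-2.906120)=-0.158928, 0.054688×(-2.906120)=-0.158928, 0.109375×(-2.212973)=-0.242044.
Sum = -1.742668, so H' = 1.7427.

1.7427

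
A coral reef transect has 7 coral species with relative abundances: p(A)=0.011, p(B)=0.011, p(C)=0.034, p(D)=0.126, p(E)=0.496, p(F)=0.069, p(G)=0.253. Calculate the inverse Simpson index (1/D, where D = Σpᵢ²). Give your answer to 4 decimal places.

D = 0.011² + 0.011² + 0.034² + 0.126² + 0.496² + 0.069² + 0.253² = 0.0001210 + 0.0001210 + 0.0011560 + 0.0158760 + 0.2460160 + 0.0047610 + 0.0640090 = 0.3320600 (working shown to 7 dp, full precision carried).
So 1/D = 3.011504, i.e. 3.0115 to 4 decimal places.

3.0115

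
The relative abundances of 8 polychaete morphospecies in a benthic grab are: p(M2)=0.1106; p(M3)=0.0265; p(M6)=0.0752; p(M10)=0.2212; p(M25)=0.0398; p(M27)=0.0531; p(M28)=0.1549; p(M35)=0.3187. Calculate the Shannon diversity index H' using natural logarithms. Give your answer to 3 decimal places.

Each pᵢ ln pᵢ term (working shown to 5 dp, full precision carried): 0.1106×(-2.20184)=-0.24352, 0.0265×(-3.63061)=-0.09621, 0.0752×(-2.58760)=-0.19459, 0.2212×(-1.50869)=-0.33372, 0.0398×(-3.22389)=-0.12831, 0.0531×(-2.93558)=-0.15588, 0.1549×(-1.86498)=-0.28888, 0.3187×(-1.14351)=-0.36444.
Sum = -1.80555, so H' = 1.806.

1.806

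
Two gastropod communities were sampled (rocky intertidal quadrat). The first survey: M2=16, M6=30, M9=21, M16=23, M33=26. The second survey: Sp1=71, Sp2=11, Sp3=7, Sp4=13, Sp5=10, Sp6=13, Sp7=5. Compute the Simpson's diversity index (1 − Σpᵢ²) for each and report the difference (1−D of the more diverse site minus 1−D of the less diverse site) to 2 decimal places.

0.13

The first survey: N=116, proportions 0.1379, 0.2586, 0.181, 0.1983, 0.2241, giving 1−D = 0.7918 (working shown to 4 dp, full precision carried).
The second survey: N=130, proportions 0.5462, 0.0846, 0.0538, 0.1, 0.0769, 0.1, 0.0385, giving 1−D = 0.6643.
Difference = |0.7918 − 0.6643| = 0.1275, i.e. 0.13 to 2 decimal places.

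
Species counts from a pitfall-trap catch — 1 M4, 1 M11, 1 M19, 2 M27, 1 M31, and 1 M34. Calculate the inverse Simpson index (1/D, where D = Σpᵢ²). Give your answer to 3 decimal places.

Total N = 1+1+1+2+1+1 = 7, so the proportions are 0.1428571, 0.1428571, 0.1428571, 0.2857143, 0.1428571, 0.1428571 (working shown to 7 dp, full precision carried).
D = 0.1428571² + 0.1428571² + 0.1428571² + 0.2857143² + 0.1428571² + 0.1428571² = 0.0204082 + 0.0204082 + 0.0204082 + 0.0816327 + 0.0204082 + 0.0204082 = 0.1836735.
So 1/D = 5.44444, i.e. 5.444 to 3 decimal places.

5.444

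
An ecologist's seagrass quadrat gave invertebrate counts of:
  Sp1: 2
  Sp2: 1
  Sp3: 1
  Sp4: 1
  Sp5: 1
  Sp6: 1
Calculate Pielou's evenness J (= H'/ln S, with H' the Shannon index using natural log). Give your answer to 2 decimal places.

Total N = 2+1+1+1+1+1 = 7, so the proportions are 0.2857, 0.1429, 0.1429, 0.1429, 0.1429, 0.1429 (working shown to 4 dp, full precision carried).
H' = −Σ pᵢ ln pᵢ = −((-0.3579) + (-0.2780) + (-0.2780) + (-0.2780) + (-0.2780) + (-0.2780)) = 1.7479.
With S = 6 species, ln S = 1.7918, so J = 1.7479/1.7918 = 0.9755, i.e. 0.98 to 2 decimal places.

0.98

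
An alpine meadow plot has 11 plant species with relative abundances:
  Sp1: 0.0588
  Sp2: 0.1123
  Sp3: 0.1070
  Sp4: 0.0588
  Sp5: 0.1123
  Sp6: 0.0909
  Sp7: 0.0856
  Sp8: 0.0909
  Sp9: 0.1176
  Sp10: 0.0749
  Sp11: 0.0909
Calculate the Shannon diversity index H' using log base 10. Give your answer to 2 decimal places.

Each pᵢ log₁₀ pᵢ term (working shown to 4 dp, full precision carried): 0.0588×(-1.2306)=-0.0724, 0.1123×(-0.9496)=-0.1066, 0.107×(-0.9706)=-0.1039, 0.0588×(-1.2306)=-0.0724, 0.1123×(-0.9496)=-0.1066, 0.0909×(-1.0414)=-0.0947, 0.0856×(-1.0675)=-0.0914, 0.0909×(-1.0414)=-0.0947, 0.1176×(-0.9296)=-0.1093, 0.0749×(-1.1255)=-0.0843, 0.0909×(-1.0414)=-0.0947.
Sum = -1.0309, so H' = 1.03.

1.03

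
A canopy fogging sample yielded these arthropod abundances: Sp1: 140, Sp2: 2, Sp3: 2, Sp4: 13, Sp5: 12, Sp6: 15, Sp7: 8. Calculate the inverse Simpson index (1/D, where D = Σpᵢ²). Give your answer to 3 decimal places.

1.824

Total N = 140+2+2+13+12+15+8 = 192, so the proportions are 0.729167, 0.010417, 0.010417, 0.067708, 0.0625, 0.078125, 0.041667 (working shown to 6 dp, full precision carried).
D = 0.729167² + 0.010417² + 0.010417² + 0.067708² + 0.0625² + 0.078125² + 0.041667² = 0.531684 + 0.000109 + 0.000109 + 0.004584 + 0.003906 + 0.006104 + 0.001736 = 0.548231.
So 1/D = 1.82405, i.e. 1.824 to 3 decimal places.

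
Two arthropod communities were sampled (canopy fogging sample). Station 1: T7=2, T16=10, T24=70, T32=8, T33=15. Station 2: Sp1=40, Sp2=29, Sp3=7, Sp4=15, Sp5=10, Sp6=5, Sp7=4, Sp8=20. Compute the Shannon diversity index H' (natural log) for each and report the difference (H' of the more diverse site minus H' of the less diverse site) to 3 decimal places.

0.778

Station 1: N=105, proportions 0.019048, 0.095238, 0.666667, 0.07619, 0.142857, giving H' = 1.043836 (working shown to 6 dp, full precision carried).
Station 2: N=130, proportions 0.307692, 0.223077, 0.053846, 0.115385, 0.076923, 0.038462, 0.030769, 0.153846, giving H' = 1.821521.
Difference = |1.043836 − 1.821521| = 0.777685, i.e. 0.778 to 3 decimal places.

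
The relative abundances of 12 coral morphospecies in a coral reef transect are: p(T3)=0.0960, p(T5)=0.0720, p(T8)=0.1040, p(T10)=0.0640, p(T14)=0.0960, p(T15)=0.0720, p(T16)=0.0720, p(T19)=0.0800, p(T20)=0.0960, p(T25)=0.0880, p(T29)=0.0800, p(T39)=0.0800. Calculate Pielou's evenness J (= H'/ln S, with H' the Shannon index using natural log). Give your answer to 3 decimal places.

H' = −Σ pᵢ ln pᵢ = −((-0.22497) + (-0.18944) + (-0.23539) + (-0.17593) + (-0.22497) + (-0.18944) + (-0.18944) + (-0.20206) + (-0.22497) + (-0.21388) + (-0.20206) + (-0.20206)) = 2.47459 (working shown to 5 dp, full precision carried).
With S = 12 species, ln S = 2.48491, so J = 2.47459/2.48491 = 0.99585, i.e. 0.996 to 3 decimal places.

0.996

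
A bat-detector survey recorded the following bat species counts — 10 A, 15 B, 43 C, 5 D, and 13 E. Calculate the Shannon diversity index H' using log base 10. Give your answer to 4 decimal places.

0.5873

Total N = 10+15+43+5+13 = 86, so the proportions are 0.116279, 0.174419, 0.5, 0.05814, 0.151163 (working shown to 6 dp, full precision carried).
Each pᵢ log₁₀ pᵢ term: 0.116279×(-0.934498)=-0.108663, 0.174419×(-0.758407)=-0.132280, 0.5×(-0.301030)=-0.150515, 0.05814×(-1.235528)=-0.071833, 0.151163×(-0.820555)=-0.124037.
Sum = -0.587328, so H' = 0.5873.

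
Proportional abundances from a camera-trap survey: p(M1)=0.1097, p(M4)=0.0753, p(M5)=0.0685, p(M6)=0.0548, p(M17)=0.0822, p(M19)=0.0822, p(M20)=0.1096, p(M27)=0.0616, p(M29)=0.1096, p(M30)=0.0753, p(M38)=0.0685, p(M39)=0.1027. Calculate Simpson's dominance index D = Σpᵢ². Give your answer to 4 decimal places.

0.0876

D = 0.1097² + 0.0753² + 0.0685² + 0.0548² + 0.0822² + 0.0822² + 0.1096² + 0.0616² + 0.1096² + 0.0753² + 0.0685² + 0.1027² = 0.012034 + 0.005670 + 0.004692 + 0.003003 + 0.006757 + 0.006757 + 0.012012 + 0.003795 + 0.012012 + 0.005670 + 0.004692 + 0.010547 = 0.087642 (working shown to 6 dp, full precision carried).
To 4 decimal places, D = 0.0876.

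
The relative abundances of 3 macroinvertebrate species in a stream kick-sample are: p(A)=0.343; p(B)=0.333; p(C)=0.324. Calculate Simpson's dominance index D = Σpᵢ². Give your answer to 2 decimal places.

D = 0.343² + 0.333² + 0.324² = 0.1176 + 0.1109 + 0.1050 = 0.3335 (working shown to 4 dp, full precision carried).
To 2 decimal places, D = 0.33.

0.33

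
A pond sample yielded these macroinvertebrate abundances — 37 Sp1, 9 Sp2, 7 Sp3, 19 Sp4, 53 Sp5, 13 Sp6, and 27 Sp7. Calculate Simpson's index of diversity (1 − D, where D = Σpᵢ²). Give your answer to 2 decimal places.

0.80

Total N = 37+9+7+19+53+13+27 = 165, so the proportions are 0.2242, 0.0545, 0.0424, 0.1152, 0.3212, 0.0788, 0.1636 (working shown to 4 dp, full precision carried).
D = 0.2242² + 0.0545² + 0.0424² + 0.1152² + 0.3212² + 0.0788² + 0.1636² = 0.0503 + 0.0030 + 0.0018 + 0.0133 + 0.1032 + 0.0062 + 0.0268 = 0.2045.
So 1 − D = 0.7955, i.e. 0.80 to 2 decimal places.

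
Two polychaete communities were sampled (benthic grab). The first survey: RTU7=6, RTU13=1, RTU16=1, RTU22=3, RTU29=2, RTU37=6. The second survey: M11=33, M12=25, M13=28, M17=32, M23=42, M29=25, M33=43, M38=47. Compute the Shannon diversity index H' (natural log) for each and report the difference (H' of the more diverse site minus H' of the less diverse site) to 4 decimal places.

0.4860

The first survey: N=19, proportions 0.315789, 0.052632, 0.052632, 0.157895, 0.105263, 0.315789, giving H' = 1.566373 (working shown to 6 dp, full precision carried).
The second survey: N=275, proportions 0.12, 0.090909, 0.101818, 0.116364, 0.152727, 0.090909, 0.156364, 0.170909, giving H' = 2.052391.
Difference = |1.566373 − 2.052391| = 0.486018, i.e. 0.4860 to 4 decimal places.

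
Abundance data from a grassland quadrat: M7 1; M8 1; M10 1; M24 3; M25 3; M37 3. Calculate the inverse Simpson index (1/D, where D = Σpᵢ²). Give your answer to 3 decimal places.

Total N = 1+1+1+3+3+3 = 12, so the proportions are 0.0833333, 0.0833333, 0.0833333, 0.25, 0.25, 0.25 (working shown to 7 dp, full precision carried).
D = 0.0833333² + 0.0833333² + 0.0833333² + 0.25² + 0.25² + 0.25² = 0.0069444 + 0.0069444 + 0.0069444 + 0.0625000 + 0.0625000 + 0.0625000 = 0.2083333.
So 1/D = 4.80000, i.e. 4.800 to 3 decimal places.

4.800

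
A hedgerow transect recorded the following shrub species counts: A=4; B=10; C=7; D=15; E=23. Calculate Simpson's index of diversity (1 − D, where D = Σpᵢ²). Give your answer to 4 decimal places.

Total N = 4+10+7+15+23 = 59, so the proportions are 0.067797, 0.169492, 0.118644, 0.254237, 0.389831 (working shown to 6 dp, full precision carried).
D = 0.067797² + 0.169492² + 0.118644² + 0.254237² + 0.389831² = 0.004596 + 0.028727 + 0.014076 + 0.064637 + 0.151968 = 0.264005.
So 1 − D = 0.735995, i.e. 0.7360 to 4 decimal places.

0.7360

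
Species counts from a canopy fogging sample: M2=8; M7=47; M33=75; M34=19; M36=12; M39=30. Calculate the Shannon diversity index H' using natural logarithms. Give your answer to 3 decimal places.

Total N = 8+47+75+19+12+30 = 191, so the proportions are 0.04188, 0.24607, 0.39267, 0.09948, 0.06283, 0.15707 (working shown to 5 dp, full precision carried).
Each pᵢ ln pᵢ term: 0.04188×(-3.17283)=-0.13289, 0.24607×(-1.40213)=-0.34503, 0.39267×(-0.93479)=-0.36706, 0.09948×(-2.30783)=-0.22958, 0.06283×(-2.76737)=-0.17387, 0.15707×(-1.85108)=-0.29074.
Sum = -1.53917, so H' = 1.539.

1.539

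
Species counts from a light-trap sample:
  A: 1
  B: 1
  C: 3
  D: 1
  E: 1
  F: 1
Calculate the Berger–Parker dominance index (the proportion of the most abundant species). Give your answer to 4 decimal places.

0.3750

Total N = 1+1+3+1+1+1 = 8, so the proportions are 0.125, 0.125, 0.375, 0.125, 0.125, 0.125 (working shown to 6 dp, full precision carried).
The largest proportion is 0.375, i.e. d = 0.3750 to 4 decimal places.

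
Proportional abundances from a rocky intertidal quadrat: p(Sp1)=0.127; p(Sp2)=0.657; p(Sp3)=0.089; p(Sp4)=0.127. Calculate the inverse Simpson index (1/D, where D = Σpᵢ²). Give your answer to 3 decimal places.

2.119

D = 0.127² + 0.657² + 0.089² + 0.127² = 0.016129 + 0.431649 + 0.007921 + 0.016129 = 0.471828 (working shown to 6 dp, full precision carried).
So 1/D = 2.11942, i.e. 2.119 to 3 decimal places.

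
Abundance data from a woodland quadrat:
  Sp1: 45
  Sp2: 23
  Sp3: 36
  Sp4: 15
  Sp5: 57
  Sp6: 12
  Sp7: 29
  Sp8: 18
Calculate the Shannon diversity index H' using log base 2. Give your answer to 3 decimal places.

Total N = 45+23+36+15+57+12+29+18 = 235, so the proportions are 0.19149, 0.09787, 0.15319, 0.06383, 0.24255, 0.05106, 0.1234, 0.0766 (working shown to 5 dp, full precision carried).
Each pᵢ log₂ pᵢ term: 0.19149×(-2.38466)=-0.45664, 0.09787×(-3.35295)=-0.32816, 0.15319×(-2.70659)=-0.41463, 0.06383×(-3.96963)=-0.25338, 0.24255×(-2.04363)=-0.49569, 0.05106×(-4.29155)=-0.21914, 0.1234×(-3.01854)=-0.37250, 0.0766×(-3.70659)=-0.28391.
Sum = -2.82405, so H' = 2.824.

2.824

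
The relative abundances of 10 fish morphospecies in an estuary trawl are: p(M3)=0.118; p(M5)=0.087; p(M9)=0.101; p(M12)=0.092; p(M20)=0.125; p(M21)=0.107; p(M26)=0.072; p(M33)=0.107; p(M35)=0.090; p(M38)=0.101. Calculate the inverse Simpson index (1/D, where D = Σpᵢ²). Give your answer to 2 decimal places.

D = 0.118² + 0.087² + 0.101² + 0.092² + 0.125² + 0.107² + 0.072² + 0.107² + 0.09² + 0.101² = 0.013924 + 0.007569 + 0.010201 + 0.008464 + 0.015625 + 0.011449 + 0.005184 + 0.011449 + 0.008100 + 0.010201 = 0.102166 (working shown to 6 dp, full precision carried).
So 1/D = 9.7880, i.e. 9.79 to 2 decimal places.

9.79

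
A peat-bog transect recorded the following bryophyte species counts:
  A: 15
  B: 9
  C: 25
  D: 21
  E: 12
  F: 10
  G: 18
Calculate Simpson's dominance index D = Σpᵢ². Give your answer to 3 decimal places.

0.160

Total N = 15+9+25+21+12+10+18 = 110, so the proportions are 0.13636, 0.08182, 0.22727, 0.19091, 0.10909, 0.09091, 0.16364 (working shown to 5 dp, full precision carried).
D = 0.13636² + 0.08182² + 0.22727² + 0.19091² + 0.10909² + 0.09091² + 0.16364² = 0.01860 + 0.00669 + 0.05165 + 0.03645 + 0.01190 + 0.00826 + 0.02678 = 0.16033.
To 3 decimal places, D = 0.160.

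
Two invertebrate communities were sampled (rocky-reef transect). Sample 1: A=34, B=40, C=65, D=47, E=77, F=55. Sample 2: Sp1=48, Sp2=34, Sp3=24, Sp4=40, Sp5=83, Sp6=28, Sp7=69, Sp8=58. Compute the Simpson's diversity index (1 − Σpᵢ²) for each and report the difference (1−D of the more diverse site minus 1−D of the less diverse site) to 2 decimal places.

0.03

Sample 1: N=318, proportions 0.10692, 0.12579, 0.2044, 0.1478, 0.24214, 0.17296, giving 1−D = 0.82058 (working shown to 5 dp, full precision carried).
Sample 2: N=384, proportions 0.125, 0.08854, 0.0625, 0.10417, 0.21615, 0.07292, 0.17969, 0.15104, giving 1−D = 0.85464.
Difference = |0.82058 − 0.85464| = 0.03406, i.e. 0.03 to 2 decimal places.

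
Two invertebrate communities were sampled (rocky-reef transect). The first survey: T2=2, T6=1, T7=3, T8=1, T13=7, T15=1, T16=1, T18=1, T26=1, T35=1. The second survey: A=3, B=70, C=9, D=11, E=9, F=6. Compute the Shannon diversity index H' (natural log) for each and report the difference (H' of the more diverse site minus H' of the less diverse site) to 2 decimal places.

0.79

The first survey: N=19, proportions 0.1053, 0.0526, 0.1579, 0.0526, 0.3684, 0.0526, 0.0526, 0.0526, 0.0526, 0.0526, giving H' = 1.9811 (working shown to 4 dp, full precision carried).
The second survey: N=108, proportions 0.0278, 0.6481, 0.0833, 0.1019, 0.0833, 0.0556, giving H' = 1.1880.
Difference = |1.9811 − 1.1880| = 0.7931, i.e. 0.79 to 2 decimal places.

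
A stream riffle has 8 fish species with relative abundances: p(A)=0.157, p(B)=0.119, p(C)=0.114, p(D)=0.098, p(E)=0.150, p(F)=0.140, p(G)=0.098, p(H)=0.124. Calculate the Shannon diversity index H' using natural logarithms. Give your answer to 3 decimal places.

2.065

Each pᵢ ln pᵢ term (working shown to 6 dp, full precision carried): 0.157×(-1.851509)=-0.290687, 0.119×(-2.128632)=-0.253307, 0.114×(-2.171557)=-0.247557, 0.098×(-2.322788)=-0.227633, 0.15×(-1.897120)=-0.284568, 0.14×(-1.966113)=-0.275256, 0.098×(-2.322788)=-0.227633, 0.124×(-2.087474)=-0.258847.
Sum = -2.065489, so H' = 2.065.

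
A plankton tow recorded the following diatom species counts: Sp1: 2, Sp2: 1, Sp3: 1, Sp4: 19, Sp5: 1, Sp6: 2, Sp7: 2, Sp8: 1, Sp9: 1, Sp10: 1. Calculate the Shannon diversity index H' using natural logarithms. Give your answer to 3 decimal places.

Total N = 2+1+1+19+1+2+2+1+1+1 = 31, so the proportions are 0.06452, 0.03226, 0.03226, 0.6129, 0.03226, 0.06452, 0.06452, 0.03226, 0.03226, 0.03226 (working shown to 5 dp, full precision carried).
Each pᵢ ln pᵢ term: 0.06452×(-2.74084)=-0.17683, 0.03226×(-3.43399)=-0.11077, 0.03226×(-3.43399)=-0.11077, 0.6129×(-0.48955)=-0.30005, 0.03226×(-3.43399)=-0.11077, 0.06452×(-2.74084)=-0.17683, 0.06452×(-2.74084)=-0.17683, 0.03226×(-3.43399)=-0.11077, 0.03226×(-3.43399)=-0.11077, 0.03226×(-3.43399)=-0.11077.
Sum = -1.49517, so H' = 1.495.

1.495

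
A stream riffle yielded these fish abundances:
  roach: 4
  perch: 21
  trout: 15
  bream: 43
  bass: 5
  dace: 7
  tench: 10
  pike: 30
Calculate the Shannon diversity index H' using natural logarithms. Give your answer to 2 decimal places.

1.80

Total N = 4+21+15+43+5+7+10+30 = 135, so the proportions are 0.0296, 0.1556, 0.1111, 0.3185, 0.037, 0.0519, 0.0741, 0.2222 (working shown to 4 dp, full precision carried).
Each pᵢ ln pᵢ term: 0.0296×(-3.5190)=-0.1043, 0.1556×(-1.8608)=-0.2895, 0.1111×(-2.1972)=-0.2441, 0.3185×(-1.1441)=-0.3644, 0.037×(-3.2958)=-0.1221, 0.0519×(-2.9594)=-0.1534, 0.0741×(-2.6027)=-0.1928, 0.2222×(-1.5041)=-0.3342.
Sum = -1.8048, so H' = 1.80.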